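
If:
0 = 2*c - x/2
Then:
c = x/4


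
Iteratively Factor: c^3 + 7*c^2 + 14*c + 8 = (c + 1)*(c^2 + 6*c + 8) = (c + 1)*(c + 2)*(c + 4)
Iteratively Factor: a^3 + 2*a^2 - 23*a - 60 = (a - 5)*(a^2 + 7*a + 12) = (a - 5)*(a + 4)*(a + 3)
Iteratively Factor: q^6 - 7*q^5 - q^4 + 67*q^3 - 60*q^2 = (q - 1)*(q^5 - 6*q^4 - 7*q^3 + 60*q^2) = (q - 5)*(q - 1)*(q^4 - q^3 - 12*q^2) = q*(q - 5)*(q - 1)*(q^3 - q^2 - 12*q) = q*(q - 5)*(q - 1)*(q + 3)*(q^2 - 4*q) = q*(q - 5)*(q - 4)*(q - 1)*(q + 3)*(q)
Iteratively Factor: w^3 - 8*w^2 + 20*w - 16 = (w - 4)*(w^2 - 4*w + 4) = (w - 4)*(w - 2)*(w - 2)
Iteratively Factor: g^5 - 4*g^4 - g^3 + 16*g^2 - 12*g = (g)*(g^4 - 4*g^3 - g^2 + 16*g - 12) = g*(g - 3)*(g^3 - g^2 - 4*g + 4) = g*(g - 3)*(g - 2)*(g^2 + g - 2) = g*(g - 3)*(g - 2)*(g - 1)*(g + 2)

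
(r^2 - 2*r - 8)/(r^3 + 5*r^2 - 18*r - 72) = (r + 2)/(r^2 + 9*r + 18)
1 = 1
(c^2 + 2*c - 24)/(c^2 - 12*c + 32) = (c + 6)/(c - 8)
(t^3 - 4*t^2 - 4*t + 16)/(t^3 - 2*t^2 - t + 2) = (t^2 - 2*t - 8)/(t^2 - 1)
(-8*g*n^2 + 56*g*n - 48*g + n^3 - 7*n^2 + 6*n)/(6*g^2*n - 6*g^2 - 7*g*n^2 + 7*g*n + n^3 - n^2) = (-8*g*n + 48*g + n^2 - 6*n)/(6*g^2 - 7*g*n + n^2)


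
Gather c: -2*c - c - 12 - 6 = -3*c - 18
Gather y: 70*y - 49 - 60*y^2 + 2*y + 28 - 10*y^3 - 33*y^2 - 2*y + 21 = -10*y^3 - 93*y^2 + 70*y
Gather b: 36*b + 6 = 36*b + 6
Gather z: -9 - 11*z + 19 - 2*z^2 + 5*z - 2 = -2*z^2 - 6*z + 8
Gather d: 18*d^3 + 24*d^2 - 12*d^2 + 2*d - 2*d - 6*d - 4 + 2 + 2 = 18*d^3 + 12*d^2 - 6*d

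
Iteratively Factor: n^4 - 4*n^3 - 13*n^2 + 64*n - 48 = (n + 4)*(n^3 - 8*n^2 + 19*n - 12) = (n - 1)*(n + 4)*(n^2 - 7*n + 12) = (n - 4)*(n - 1)*(n + 4)*(n - 3)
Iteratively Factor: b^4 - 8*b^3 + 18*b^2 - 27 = (b - 3)*(b^3 - 5*b^2 + 3*b + 9) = (b - 3)^2*(b^2 - 2*b - 3) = (b - 3)^2*(b + 1)*(b - 3)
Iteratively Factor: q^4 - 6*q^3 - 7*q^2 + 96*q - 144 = (q + 4)*(q^3 - 10*q^2 + 33*q - 36) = (q - 3)*(q + 4)*(q^2 - 7*q + 12) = (q - 4)*(q - 3)*(q + 4)*(q - 3)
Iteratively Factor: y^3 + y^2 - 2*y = (y + 2)*(y^2 - y) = (y - 1)*(y + 2)*(y)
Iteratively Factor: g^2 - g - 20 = (g - 5)*(g + 4)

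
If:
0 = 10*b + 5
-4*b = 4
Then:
No Solution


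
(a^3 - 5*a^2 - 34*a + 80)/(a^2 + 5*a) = a - 10 + 16/a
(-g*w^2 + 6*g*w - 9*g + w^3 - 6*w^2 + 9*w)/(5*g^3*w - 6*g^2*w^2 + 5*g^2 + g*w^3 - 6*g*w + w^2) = (w^2 - 6*w + 9)/(-5*g^2*w + g*w^2 - 5*g + w)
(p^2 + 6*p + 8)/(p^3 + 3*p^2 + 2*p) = (p + 4)/(p*(p + 1))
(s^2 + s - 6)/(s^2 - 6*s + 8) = (s + 3)/(s - 4)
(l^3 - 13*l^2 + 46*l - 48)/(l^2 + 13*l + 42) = (l^3 - 13*l^2 + 46*l - 48)/(l^2 + 13*l + 42)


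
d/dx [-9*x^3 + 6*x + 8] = 6 - 27*x^2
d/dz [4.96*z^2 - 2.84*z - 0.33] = 9.92*z - 2.84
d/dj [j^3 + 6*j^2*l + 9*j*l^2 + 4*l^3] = 3*j^2 + 12*j*l + 9*l^2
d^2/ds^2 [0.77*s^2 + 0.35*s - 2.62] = 1.54000000000000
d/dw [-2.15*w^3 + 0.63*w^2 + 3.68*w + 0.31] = -6.45*w^2 + 1.26*w + 3.68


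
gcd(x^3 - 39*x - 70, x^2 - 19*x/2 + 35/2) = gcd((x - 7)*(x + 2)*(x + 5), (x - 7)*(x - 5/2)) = x - 7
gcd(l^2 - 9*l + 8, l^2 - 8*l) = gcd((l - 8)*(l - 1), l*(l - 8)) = l - 8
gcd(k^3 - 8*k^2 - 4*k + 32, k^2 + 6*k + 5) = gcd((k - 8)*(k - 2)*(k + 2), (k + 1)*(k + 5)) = 1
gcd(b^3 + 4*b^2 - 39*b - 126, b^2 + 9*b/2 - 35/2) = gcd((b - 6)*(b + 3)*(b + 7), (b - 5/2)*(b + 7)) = b + 7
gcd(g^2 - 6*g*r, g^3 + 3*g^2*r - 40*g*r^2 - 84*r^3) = -g + 6*r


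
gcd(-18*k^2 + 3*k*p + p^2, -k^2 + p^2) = 1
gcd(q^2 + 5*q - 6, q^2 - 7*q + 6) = q - 1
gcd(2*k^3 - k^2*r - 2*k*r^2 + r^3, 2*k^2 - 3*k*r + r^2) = 2*k^2 - 3*k*r + r^2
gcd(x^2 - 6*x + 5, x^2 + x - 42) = 1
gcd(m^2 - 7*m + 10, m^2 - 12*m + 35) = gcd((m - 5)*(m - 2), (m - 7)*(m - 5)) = m - 5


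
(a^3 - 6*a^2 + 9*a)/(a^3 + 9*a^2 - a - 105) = a*(a - 3)/(a^2 + 12*a + 35)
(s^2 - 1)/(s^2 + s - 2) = (s + 1)/(s + 2)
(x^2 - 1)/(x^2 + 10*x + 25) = (x^2 - 1)/(x^2 + 10*x + 25)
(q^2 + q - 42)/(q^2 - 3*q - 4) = (-q^2 - q + 42)/(-q^2 + 3*q + 4)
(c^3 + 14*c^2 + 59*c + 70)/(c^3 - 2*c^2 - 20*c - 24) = (c^2 + 12*c + 35)/(c^2 - 4*c - 12)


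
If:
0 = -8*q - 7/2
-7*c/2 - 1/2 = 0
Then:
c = -1/7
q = -7/16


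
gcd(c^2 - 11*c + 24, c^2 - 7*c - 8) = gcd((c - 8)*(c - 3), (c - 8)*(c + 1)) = c - 8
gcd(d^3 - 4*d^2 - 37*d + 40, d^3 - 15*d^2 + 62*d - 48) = d^2 - 9*d + 8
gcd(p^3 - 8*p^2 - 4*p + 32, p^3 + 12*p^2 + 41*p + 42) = p + 2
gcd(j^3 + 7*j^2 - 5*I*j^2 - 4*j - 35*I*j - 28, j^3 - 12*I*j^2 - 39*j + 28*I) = j^2 - 5*I*j - 4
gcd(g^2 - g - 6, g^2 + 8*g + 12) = g + 2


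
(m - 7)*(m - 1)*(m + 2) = m^3 - 6*m^2 - 9*m + 14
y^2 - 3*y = y*(y - 3)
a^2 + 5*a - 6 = (a - 1)*(a + 6)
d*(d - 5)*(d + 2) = d^3 - 3*d^2 - 10*d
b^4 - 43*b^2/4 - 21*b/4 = b*(b - 7/2)*(b + 1/2)*(b + 3)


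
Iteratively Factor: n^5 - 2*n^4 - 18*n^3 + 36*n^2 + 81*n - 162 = (n - 3)*(n^4 + n^3 - 15*n^2 - 9*n + 54) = (n - 3)*(n + 3)*(n^3 - 2*n^2 - 9*n + 18) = (n - 3)*(n - 2)*(n + 3)*(n^2 - 9) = (n - 3)^2*(n - 2)*(n + 3)*(n + 3)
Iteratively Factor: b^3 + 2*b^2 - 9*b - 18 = (b + 3)*(b^2 - b - 6) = (b + 2)*(b + 3)*(b - 3)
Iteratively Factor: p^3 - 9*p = (p)*(p^2 - 9) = p*(p + 3)*(p - 3)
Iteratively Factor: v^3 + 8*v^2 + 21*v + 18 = (v + 2)*(v^2 + 6*v + 9) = (v + 2)*(v + 3)*(v + 3)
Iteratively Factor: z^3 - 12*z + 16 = (z - 2)*(z^2 + 2*z - 8) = (z - 2)*(z + 4)*(z - 2)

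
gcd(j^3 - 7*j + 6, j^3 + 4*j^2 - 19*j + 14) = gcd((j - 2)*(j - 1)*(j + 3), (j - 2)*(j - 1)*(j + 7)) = j^2 - 3*j + 2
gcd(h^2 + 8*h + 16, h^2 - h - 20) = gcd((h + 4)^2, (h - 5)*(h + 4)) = h + 4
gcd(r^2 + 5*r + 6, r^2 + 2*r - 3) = r + 3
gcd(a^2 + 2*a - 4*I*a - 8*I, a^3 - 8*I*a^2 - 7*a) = 1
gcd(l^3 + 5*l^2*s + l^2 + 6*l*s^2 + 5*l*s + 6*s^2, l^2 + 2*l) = 1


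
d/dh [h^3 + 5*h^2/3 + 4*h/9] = 3*h^2 + 10*h/3 + 4/9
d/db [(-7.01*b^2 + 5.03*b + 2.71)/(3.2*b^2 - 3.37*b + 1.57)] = (7.5277*b^2 - 39.3554*b + 17.0298)/(10.24*b^4 - 21.568*b^3 + 21.4049*b^2 - 10.5818*b + 2.4649)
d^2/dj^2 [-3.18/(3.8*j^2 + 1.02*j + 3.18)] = (91.8384*j^2 + 24.65136*j - 3.18*(7.6*j + 1.02)*(15.2*j + 2.04) + 76.85424)/(3.8*j^2 + 1.02*j + 3.18)^3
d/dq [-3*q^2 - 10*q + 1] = -6*q - 10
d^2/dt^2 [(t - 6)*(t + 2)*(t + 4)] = 6*t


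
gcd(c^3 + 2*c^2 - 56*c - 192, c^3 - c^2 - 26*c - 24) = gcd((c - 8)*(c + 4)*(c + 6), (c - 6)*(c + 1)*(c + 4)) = c + 4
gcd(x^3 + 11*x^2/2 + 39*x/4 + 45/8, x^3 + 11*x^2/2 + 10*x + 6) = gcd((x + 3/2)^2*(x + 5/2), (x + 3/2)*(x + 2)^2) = x + 3/2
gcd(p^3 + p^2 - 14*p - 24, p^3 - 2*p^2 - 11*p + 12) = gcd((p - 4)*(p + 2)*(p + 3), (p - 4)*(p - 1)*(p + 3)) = p^2 - p - 12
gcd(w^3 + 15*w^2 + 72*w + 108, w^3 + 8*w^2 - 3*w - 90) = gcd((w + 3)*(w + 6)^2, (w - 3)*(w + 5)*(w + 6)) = w + 6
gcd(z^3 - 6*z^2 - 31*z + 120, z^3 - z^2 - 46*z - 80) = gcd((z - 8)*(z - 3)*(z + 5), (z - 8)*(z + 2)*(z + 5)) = z^2 - 3*z - 40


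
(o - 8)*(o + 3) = o^2 - 5*o - 24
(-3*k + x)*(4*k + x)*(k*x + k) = -12*k^3*x - 12*k^3 + k^2*x^2 + k^2*x + k*x^3 + k*x^2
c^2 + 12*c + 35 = (c + 5)*(c + 7)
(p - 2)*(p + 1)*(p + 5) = p^3 + 4*p^2 - 7*p - 10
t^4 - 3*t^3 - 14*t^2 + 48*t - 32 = (t - 4)*(t - 2)*(t - 1)*(t + 4)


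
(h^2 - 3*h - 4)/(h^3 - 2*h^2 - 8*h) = (h + 1)/(h*(h + 2))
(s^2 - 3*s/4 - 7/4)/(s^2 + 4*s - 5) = (4*s^2 - 3*s - 7)/(4*(s^2 + 4*s - 5))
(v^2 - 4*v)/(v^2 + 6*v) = (v - 4)/(v + 6)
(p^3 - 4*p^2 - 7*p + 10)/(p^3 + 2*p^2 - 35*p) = (p^2 + p - 2)/(p*(p + 7))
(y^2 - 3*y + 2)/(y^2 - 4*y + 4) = (y - 1)/(y - 2)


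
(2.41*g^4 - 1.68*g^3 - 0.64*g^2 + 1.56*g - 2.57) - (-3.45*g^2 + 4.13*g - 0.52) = 2.41*g^4 - 1.68*g^3 + 2.81*g^2 - 2.57*g - 2.05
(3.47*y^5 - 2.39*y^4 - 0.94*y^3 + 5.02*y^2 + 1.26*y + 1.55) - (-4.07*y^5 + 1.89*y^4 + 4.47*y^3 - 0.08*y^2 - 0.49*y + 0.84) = 7.54*y^5 - 4.28*y^4 - 5.41*y^3 + 5.1*y^2 + 1.75*y + 0.71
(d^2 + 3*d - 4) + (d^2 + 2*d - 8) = 2*d^2 + 5*d - 12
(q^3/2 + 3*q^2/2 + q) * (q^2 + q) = q^5/2 + 2*q^4 + 5*q^3/2 + q^2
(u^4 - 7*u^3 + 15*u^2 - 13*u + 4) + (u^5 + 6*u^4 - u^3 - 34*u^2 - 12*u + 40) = u^5 + 7*u^4 - 8*u^3 - 19*u^2 - 25*u + 44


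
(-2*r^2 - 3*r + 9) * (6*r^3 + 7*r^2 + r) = -12*r^5 - 32*r^4 + 31*r^3 + 60*r^2 + 9*r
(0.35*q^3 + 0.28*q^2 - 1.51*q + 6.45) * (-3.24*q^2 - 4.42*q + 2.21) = -1.134*q^5 - 2.4542*q^4 + 4.4283*q^3 - 13.605*q^2 - 31.8461*q + 14.2545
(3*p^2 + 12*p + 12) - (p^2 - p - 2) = 2*p^2 + 13*p + 14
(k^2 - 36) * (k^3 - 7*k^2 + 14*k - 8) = k^5 - 7*k^4 - 22*k^3 + 244*k^2 - 504*k + 288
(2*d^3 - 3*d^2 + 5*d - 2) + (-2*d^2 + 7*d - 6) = 2*d^3 - 5*d^2 + 12*d - 8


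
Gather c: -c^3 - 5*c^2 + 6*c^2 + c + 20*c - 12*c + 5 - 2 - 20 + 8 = -c^3 + c^2 + 9*c - 9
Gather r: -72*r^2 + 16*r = -72*r^2 + 16*r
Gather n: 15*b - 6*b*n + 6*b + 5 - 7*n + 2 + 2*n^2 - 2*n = 21*b + 2*n^2 + n*(-6*b - 9) + 7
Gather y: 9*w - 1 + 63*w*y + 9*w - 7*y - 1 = 18*w + y*(63*w - 7) - 2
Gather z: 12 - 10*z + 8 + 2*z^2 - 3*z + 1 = 2*z^2 - 13*z + 21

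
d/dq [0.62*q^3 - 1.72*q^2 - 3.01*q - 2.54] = 1.86*q^2 - 3.44*q - 3.01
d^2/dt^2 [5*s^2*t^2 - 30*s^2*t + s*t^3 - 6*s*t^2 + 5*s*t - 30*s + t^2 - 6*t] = 10*s^2 + 6*s*t - 12*s + 2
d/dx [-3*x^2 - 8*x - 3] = -6*x - 8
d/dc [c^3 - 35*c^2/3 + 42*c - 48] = 3*c^2 - 70*c/3 + 42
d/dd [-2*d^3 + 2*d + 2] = 2 - 6*d^2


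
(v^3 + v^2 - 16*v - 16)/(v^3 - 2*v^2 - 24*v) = (v^2 - 3*v - 4)/(v*(v - 6))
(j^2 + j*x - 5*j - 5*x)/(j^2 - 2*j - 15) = (j + x)/(j + 3)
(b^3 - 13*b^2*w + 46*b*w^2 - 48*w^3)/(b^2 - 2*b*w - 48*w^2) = (b^2 - 5*b*w + 6*w^2)/(b + 6*w)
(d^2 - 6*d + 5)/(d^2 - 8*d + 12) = (d^2 - 6*d + 5)/(d^2 - 8*d + 12)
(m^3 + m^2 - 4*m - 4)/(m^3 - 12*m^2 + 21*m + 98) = (m^2 - m - 2)/(m^2 - 14*m + 49)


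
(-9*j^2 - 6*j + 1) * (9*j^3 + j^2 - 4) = -81*j^5 - 63*j^4 + 3*j^3 + 37*j^2 + 24*j - 4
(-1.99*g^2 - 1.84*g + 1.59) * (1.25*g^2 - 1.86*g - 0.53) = -2.4875*g^4 + 1.4014*g^3 + 6.4646*g^2 - 1.9822*g - 0.8427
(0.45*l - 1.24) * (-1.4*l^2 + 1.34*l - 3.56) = -0.63*l^3 + 2.339*l^2 - 3.2636*l + 4.4144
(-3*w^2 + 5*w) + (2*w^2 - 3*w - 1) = -w^2 + 2*w - 1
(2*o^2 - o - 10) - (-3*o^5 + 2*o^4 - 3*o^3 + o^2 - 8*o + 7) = 3*o^5 - 2*o^4 + 3*o^3 + o^2 + 7*o - 17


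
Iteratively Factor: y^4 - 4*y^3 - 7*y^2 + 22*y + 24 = (y + 1)*(y^3 - 5*y^2 - 2*y + 24) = (y - 3)*(y + 1)*(y^2 - 2*y - 8) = (y - 4)*(y - 3)*(y + 1)*(y + 2)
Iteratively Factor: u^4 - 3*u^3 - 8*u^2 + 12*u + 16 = (u + 1)*(u^3 - 4*u^2 - 4*u + 16) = (u - 2)*(u + 1)*(u^2 - 2*u - 8) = (u - 2)*(u + 1)*(u + 2)*(u - 4)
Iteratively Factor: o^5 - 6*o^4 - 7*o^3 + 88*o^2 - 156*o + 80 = (o - 1)*(o^4 - 5*o^3 - 12*o^2 + 76*o - 80) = (o - 2)*(o - 1)*(o^3 - 3*o^2 - 18*o + 40) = (o - 2)*(o - 1)*(o + 4)*(o^2 - 7*o + 10) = (o - 2)^2*(o - 1)*(o + 4)*(o - 5)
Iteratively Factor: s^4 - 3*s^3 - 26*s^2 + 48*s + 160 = (s - 4)*(s^3 + s^2 - 22*s - 40) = (s - 4)*(s + 4)*(s^2 - 3*s - 10) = (s - 4)*(s + 2)*(s + 4)*(s - 5)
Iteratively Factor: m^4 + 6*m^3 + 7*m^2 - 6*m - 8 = (m + 1)*(m^3 + 5*m^2 + 2*m - 8) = (m + 1)*(m + 4)*(m^2 + m - 2) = (m - 1)*(m + 1)*(m + 4)*(m + 2)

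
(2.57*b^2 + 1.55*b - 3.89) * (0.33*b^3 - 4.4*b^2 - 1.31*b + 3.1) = 0.8481*b^5 - 10.7965*b^4 - 11.4704*b^3 + 23.0525*b^2 + 9.9009*b - 12.059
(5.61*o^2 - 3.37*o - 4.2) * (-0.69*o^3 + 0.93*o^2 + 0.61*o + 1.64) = -3.8709*o^5 + 7.5426*o^4 + 3.186*o^3 + 3.2387*o^2 - 8.0888*o - 6.888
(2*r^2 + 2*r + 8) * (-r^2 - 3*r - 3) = -2*r^4 - 8*r^3 - 20*r^2 - 30*r - 24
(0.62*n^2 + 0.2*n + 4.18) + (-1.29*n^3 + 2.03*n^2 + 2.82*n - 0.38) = -1.29*n^3 + 2.65*n^2 + 3.02*n + 3.8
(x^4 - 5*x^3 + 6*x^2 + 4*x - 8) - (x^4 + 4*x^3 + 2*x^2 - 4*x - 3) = -9*x^3 + 4*x^2 + 8*x - 5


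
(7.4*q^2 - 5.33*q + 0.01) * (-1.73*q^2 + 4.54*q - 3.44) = -12.802*q^4 + 42.8169*q^3 - 49.6715*q^2 + 18.3806*q - 0.0344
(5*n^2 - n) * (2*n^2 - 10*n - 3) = 10*n^4 - 52*n^3 - 5*n^2 + 3*n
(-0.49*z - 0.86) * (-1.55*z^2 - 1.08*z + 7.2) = 0.7595*z^3 + 1.8622*z^2 - 2.5992*z - 6.192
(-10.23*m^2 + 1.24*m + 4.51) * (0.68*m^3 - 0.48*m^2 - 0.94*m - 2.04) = -6.9564*m^5 + 5.7536*m^4 + 12.0878*m^3 + 17.5388*m^2 - 6.769*m - 9.2004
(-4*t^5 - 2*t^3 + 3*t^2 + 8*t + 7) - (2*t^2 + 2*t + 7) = -4*t^5 - 2*t^3 + t^2 + 6*t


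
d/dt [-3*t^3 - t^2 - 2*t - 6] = -9*t^2 - 2*t - 2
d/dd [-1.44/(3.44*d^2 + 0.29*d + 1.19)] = (9.9072*d + 0.4176)/(3.44*d^2 + 0.29*d + 1.19)^2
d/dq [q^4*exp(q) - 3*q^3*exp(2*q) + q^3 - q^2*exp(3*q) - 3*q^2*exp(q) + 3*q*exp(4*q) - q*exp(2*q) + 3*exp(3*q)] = q^4*exp(q) - 6*q^3*exp(2*q) + 4*q^3*exp(q) - 3*q^2*exp(3*q) - 9*q^2*exp(2*q) - 3*q^2*exp(q) + 3*q^2 + 12*q*exp(4*q) - 2*q*exp(3*q) - 2*q*exp(2*q) - 6*q*exp(q) + 3*exp(4*q) + 9*exp(3*q) - exp(2*q)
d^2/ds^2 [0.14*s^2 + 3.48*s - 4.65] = 0.280000000000000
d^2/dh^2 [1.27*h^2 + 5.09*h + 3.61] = 2.54000000000000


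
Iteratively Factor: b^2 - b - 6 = (b + 2)*(b - 3)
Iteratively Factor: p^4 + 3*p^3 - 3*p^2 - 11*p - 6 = (p - 2)*(p^3 + 5*p^2 + 7*p + 3) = (p - 2)*(p + 1)*(p^2 + 4*p + 3) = (p - 2)*(p + 1)^2*(p + 3)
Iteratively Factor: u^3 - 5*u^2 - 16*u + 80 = (u + 4)*(u^2 - 9*u + 20) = (u - 5)*(u + 4)*(u - 4)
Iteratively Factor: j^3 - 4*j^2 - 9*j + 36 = (j - 3)*(j^2 - j - 12) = (j - 3)*(j + 3)*(j - 4)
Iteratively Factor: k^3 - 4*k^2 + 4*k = (k - 2)*(k^2 - 2*k) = (k - 2)^2*(k)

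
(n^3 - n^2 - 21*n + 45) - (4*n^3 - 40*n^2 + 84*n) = -3*n^3 + 39*n^2 - 105*n + 45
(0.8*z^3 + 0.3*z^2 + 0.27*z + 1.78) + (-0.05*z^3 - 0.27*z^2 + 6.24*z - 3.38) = 0.75*z^3 + 0.03*z^2 + 6.51*z - 1.6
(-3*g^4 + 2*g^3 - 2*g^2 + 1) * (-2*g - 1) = 6*g^5 - g^4 + 2*g^3 + 2*g^2 - 2*g - 1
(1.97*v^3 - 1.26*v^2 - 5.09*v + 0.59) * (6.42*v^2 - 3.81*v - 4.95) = 12.6474*v^5 - 15.5949*v^4 - 37.6287*v^3 + 29.4177*v^2 + 22.9476*v - 2.9205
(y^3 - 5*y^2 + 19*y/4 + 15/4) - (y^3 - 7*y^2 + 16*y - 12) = 2*y^2 - 45*y/4 + 63/4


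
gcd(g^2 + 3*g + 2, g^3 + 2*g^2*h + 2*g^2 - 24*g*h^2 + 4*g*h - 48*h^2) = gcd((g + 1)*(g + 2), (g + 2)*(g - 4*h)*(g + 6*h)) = g + 2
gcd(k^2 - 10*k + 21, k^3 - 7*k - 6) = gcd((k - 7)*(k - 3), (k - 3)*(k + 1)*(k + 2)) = k - 3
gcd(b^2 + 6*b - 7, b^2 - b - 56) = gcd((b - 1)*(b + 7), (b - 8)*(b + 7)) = b + 7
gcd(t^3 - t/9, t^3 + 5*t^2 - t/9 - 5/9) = t^2 - 1/9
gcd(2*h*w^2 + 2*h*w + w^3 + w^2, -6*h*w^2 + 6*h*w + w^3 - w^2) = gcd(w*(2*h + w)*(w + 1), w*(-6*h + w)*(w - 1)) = w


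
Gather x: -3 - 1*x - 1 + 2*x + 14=x + 10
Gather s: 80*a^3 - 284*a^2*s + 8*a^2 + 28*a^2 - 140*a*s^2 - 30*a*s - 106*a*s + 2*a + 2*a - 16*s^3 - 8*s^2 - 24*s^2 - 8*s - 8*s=80*a^3 + 36*a^2 + 4*a - 16*s^3 + s^2*(-140*a - 32) + s*(-284*a^2 - 136*a - 16)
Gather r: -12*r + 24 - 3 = 21 - 12*r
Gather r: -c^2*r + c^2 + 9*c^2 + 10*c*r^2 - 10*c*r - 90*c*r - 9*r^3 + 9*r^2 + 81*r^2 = 10*c^2 - 9*r^3 + r^2*(10*c + 90) + r*(-c^2 - 100*c)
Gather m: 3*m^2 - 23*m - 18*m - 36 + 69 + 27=3*m^2 - 41*m + 60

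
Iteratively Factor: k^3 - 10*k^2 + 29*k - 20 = (k - 4)*(k^2 - 6*k + 5) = (k - 4)*(k - 1)*(k - 5)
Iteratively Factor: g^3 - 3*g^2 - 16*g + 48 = (g + 4)*(g^2 - 7*g + 12) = (g - 4)*(g + 4)*(g - 3)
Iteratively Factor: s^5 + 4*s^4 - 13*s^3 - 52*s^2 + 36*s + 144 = (s + 3)*(s^4 + s^3 - 16*s^2 - 4*s + 48) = (s - 3)*(s + 3)*(s^3 + 4*s^2 - 4*s - 16) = (s - 3)*(s - 2)*(s + 3)*(s^2 + 6*s + 8) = (s - 3)*(s - 2)*(s + 3)*(s + 4)*(s + 2)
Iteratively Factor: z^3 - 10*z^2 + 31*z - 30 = (z - 5)*(z^2 - 5*z + 6) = (z - 5)*(z - 3)*(z - 2)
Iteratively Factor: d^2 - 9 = (d + 3)*(d - 3)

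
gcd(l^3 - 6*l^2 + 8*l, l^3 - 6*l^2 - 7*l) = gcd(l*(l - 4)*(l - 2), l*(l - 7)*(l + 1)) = l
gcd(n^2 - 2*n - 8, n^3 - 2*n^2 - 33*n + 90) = 1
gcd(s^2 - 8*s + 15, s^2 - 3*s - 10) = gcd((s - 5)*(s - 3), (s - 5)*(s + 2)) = s - 5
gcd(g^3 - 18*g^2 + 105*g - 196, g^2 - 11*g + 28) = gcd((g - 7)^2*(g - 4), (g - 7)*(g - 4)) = g^2 - 11*g + 28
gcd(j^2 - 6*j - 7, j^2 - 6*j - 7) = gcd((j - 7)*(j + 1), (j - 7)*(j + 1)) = j^2 - 6*j - 7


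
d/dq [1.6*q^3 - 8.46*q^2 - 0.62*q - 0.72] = 4.8*q^2 - 16.92*q - 0.62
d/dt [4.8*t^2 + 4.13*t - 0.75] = 9.6*t + 4.13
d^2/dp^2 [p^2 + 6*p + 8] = 2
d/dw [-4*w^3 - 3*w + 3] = -12*w^2 - 3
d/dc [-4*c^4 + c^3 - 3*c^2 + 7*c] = -16*c^3 + 3*c^2 - 6*c + 7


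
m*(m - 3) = m^2 - 3*m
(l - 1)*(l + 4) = l^2 + 3*l - 4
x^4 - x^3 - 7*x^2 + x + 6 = (x - 3)*(x - 1)*(x + 1)*(x + 2)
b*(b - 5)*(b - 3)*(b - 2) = b^4 - 10*b^3 + 31*b^2 - 30*b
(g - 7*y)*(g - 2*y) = g^2 - 9*g*y + 14*y^2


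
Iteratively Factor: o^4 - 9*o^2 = (o - 3)*(o^3 + 3*o^2) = (o - 3)*(o + 3)*(o^2) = o*(o - 3)*(o + 3)*(o)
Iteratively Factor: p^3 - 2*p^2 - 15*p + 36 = (p - 3)*(p^2 + p - 12) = (p - 3)*(p + 4)*(p - 3)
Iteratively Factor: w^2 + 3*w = (w)*(w + 3)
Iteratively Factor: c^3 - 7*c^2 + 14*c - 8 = (c - 2)*(c^2 - 5*c + 4) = (c - 4)*(c - 2)*(c - 1)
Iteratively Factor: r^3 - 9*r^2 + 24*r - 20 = (r - 2)*(r^2 - 7*r + 10) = (r - 2)^2*(r - 5)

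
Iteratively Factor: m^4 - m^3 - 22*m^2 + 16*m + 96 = (m + 2)*(m^3 - 3*m^2 - 16*m + 48) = (m - 4)*(m + 2)*(m^2 + m - 12) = (m - 4)*(m - 3)*(m + 2)*(m + 4)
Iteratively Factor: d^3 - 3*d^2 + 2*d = (d - 2)*(d^2 - d) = (d - 2)*(d - 1)*(d)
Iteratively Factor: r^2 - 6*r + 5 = (r - 1)*(r - 5)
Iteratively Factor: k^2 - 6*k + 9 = (k - 3)*(k - 3)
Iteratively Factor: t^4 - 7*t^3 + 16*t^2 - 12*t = (t - 3)*(t^3 - 4*t^2 + 4*t) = (t - 3)*(t - 2)*(t^2 - 2*t) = t*(t - 3)*(t - 2)*(t - 2)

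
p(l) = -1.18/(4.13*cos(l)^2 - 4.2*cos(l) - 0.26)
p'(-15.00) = -0.28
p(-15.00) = -0.22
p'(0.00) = 0.00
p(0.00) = 3.58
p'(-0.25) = 5.43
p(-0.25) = 2.61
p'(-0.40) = 4.01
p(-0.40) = 1.89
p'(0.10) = -3.86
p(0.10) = 3.37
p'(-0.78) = 1.03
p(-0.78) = 1.02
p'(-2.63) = -0.15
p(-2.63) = -0.18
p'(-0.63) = 1.88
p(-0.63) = 1.23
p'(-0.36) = 4.47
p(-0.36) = 2.06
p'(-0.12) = 4.39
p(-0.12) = 3.29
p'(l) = -1.18*(8.26*sin(l)*cos(l) - 4.2*sin(l))/(4.13*cos(l)^2 - 4.2*cos(l) - 0.26)^2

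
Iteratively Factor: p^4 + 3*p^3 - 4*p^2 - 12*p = (p + 3)*(p^3 - 4*p) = p*(p + 3)*(p^2 - 4) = p*(p + 2)*(p + 3)*(p - 2)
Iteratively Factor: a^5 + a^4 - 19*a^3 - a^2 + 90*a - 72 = (a - 3)*(a^4 + 4*a^3 - 7*a^2 - 22*a + 24) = (a - 3)*(a - 2)*(a^3 + 6*a^2 + 5*a - 12) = (a - 3)*(a - 2)*(a + 3)*(a^2 + 3*a - 4) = (a - 3)*(a - 2)*(a - 1)*(a + 3)*(a + 4)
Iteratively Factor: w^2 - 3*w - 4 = (w + 1)*(w - 4)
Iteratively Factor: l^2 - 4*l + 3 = (l - 1)*(l - 3)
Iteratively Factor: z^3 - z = (z + 1)*(z^2 - z) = z*(z + 1)*(z - 1)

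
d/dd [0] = 0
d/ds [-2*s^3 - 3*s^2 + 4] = 6*s*(-s - 1)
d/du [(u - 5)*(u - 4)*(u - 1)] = 3*u^2 - 20*u + 29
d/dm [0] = 0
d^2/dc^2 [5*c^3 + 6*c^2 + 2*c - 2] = 30*c + 12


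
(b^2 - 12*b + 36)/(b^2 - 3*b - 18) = (b - 6)/(b + 3)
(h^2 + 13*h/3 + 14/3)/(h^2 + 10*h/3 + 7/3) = (h + 2)/(h + 1)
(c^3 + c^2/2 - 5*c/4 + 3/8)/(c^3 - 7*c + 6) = (8*c^3 + 4*c^2 - 10*c + 3)/(8*(c^3 - 7*c + 6))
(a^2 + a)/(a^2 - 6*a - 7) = a/(a - 7)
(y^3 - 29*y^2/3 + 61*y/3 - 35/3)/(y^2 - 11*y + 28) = (3*y^2 - 8*y + 5)/(3*(y - 4))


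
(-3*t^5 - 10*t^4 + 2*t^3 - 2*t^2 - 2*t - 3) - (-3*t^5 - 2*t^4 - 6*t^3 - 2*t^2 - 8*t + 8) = -8*t^4 + 8*t^3 + 6*t - 11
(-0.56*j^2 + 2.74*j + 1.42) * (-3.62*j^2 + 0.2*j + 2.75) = 2.0272*j^4 - 10.0308*j^3 - 6.1324*j^2 + 7.819*j + 3.905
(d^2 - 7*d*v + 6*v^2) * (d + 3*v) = d^3 - 4*d^2*v - 15*d*v^2 + 18*v^3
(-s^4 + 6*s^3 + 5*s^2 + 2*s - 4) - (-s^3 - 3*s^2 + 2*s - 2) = -s^4 + 7*s^3 + 8*s^2 - 2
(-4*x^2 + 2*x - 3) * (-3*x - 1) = 12*x^3 - 2*x^2 + 7*x + 3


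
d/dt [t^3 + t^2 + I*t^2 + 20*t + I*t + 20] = 3*t^2 + 2*t*(1 + I) + 20 + I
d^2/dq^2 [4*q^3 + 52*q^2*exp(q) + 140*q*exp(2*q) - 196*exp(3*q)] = 52*q^2*exp(q) + 560*q*exp(2*q) + 208*q*exp(q) + 24*q - 1764*exp(3*q) + 560*exp(2*q) + 104*exp(q)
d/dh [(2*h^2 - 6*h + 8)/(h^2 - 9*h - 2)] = 12*(-h^2 - 2*h + 7)/(h^4 - 18*h^3 + 77*h^2 + 36*h + 4)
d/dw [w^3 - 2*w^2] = w*(3*w - 4)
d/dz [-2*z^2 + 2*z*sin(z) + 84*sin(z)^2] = 2*z*cos(z) - 4*z + 2*sin(z) + 84*sin(2*z)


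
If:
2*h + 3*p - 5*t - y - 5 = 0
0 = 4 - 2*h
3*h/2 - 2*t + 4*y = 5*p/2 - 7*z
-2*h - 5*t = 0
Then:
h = 2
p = -14*z/19 - 166/95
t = -4/5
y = -42*z/19 - 213/95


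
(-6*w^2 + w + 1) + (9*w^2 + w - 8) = 3*w^2 + 2*w - 7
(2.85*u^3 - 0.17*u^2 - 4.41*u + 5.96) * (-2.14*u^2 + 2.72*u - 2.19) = -6.099*u^5 + 8.1158*u^4 + 2.7335*u^3 - 24.3773*u^2 + 25.8691*u - 13.0524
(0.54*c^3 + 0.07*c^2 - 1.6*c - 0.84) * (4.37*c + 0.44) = 2.3598*c^4 + 0.5435*c^3 - 6.9612*c^2 - 4.3748*c - 0.3696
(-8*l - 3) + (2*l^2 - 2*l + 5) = 2*l^2 - 10*l + 2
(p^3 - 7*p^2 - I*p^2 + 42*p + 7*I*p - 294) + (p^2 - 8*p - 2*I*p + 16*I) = p^3 - 6*p^2 - I*p^2 + 34*p + 5*I*p - 294 + 16*I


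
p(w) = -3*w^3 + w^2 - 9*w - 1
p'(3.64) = -120.97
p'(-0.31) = -10.48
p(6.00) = -667.00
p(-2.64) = 84.93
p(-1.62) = 28.96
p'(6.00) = -321.00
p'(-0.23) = -9.94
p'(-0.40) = -11.24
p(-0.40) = 2.95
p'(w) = -9*w^2 + 2*w - 9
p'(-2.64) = -77.01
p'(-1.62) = -35.86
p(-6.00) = 737.00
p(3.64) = -165.20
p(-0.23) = 1.16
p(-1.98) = 44.03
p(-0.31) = 1.98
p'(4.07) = -149.94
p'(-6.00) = -345.00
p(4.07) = -223.32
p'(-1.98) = -48.24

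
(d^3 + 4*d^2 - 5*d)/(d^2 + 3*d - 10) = d*(d - 1)/(d - 2)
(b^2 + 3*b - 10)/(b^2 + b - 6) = (b + 5)/(b + 3)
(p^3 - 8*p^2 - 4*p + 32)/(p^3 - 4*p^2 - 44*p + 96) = (p + 2)/(p + 6)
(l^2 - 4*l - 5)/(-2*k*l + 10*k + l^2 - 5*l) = (-l - 1)/(2*k - l)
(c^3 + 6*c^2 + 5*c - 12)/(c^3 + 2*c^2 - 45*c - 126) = (c^2 + 3*c - 4)/(c^2 - c - 42)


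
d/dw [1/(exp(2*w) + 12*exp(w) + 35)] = 2*(-exp(w) - 6)*exp(w)/(exp(2*w) + 12*exp(w) + 35)^2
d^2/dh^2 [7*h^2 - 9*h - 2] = 14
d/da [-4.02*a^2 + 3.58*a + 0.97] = 3.58 - 8.04*a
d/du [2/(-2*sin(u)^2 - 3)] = 4*sin(2*u)/(4 - cos(2*u))^2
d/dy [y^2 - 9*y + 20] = 2*y - 9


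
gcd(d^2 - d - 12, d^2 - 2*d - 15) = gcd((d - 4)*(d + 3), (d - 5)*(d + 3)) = d + 3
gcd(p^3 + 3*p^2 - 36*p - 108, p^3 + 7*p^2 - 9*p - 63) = p + 3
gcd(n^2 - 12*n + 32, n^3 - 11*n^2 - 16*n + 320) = n - 8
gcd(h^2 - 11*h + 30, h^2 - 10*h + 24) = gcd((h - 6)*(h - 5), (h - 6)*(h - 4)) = h - 6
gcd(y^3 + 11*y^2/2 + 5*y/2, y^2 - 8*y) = y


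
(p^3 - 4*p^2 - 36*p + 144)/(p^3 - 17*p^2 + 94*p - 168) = (p + 6)/(p - 7)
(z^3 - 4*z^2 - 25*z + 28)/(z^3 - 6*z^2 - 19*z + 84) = (z - 1)/(z - 3)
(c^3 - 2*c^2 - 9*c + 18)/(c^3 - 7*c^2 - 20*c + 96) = (c^2 + c - 6)/(c^2 - 4*c - 32)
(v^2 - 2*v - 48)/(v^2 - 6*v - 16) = (v + 6)/(v + 2)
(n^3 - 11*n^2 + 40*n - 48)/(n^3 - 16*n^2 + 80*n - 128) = (n - 3)/(n - 8)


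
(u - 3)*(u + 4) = u^2 + u - 12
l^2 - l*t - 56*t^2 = (l - 8*t)*(l + 7*t)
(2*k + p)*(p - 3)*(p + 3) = 2*k*p^2 - 18*k + p^3 - 9*p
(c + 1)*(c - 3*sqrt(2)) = c^2 - 3*sqrt(2)*c + c - 3*sqrt(2)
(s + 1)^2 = s^2 + 2*s + 1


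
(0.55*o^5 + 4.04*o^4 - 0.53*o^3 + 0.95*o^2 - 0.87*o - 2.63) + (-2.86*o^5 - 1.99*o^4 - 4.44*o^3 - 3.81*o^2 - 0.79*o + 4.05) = -2.31*o^5 + 2.05*o^4 - 4.97*o^3 - 2.86*o^2 - 1.66*o + 1.42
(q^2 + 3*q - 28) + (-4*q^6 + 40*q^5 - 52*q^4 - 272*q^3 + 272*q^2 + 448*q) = -4*q^6 + 40*q^5 - 52*q^4 - 272*q^3 + 273*q^2 + 451*q - 28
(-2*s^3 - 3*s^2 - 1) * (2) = -4*s^3 - 6*s^2 - 2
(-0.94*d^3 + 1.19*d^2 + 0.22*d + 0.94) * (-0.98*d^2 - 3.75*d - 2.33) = 0.9212*d^5 + 2.3588*d^4 - 2.4879*d^3 - 4.5189*d^2 - 4.0376*d - 2.1902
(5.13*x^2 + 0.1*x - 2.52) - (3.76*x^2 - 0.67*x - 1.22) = 1.37*x^2 + 0.77*x - 1.3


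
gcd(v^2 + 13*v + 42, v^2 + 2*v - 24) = v + 6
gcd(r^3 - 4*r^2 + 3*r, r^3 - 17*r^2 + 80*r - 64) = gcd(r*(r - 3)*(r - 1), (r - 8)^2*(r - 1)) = r - 1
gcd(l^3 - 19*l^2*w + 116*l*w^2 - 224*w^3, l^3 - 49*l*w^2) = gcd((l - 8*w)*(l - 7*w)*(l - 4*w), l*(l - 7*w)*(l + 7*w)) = -l + 7*w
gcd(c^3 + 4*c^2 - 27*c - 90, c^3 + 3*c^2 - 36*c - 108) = c^2 + 9*c + 18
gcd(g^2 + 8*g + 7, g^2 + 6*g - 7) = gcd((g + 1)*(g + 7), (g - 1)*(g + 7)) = g + 7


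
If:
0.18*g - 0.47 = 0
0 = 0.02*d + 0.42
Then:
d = -21.00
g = 2.61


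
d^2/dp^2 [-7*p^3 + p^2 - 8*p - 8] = 2 - 42*p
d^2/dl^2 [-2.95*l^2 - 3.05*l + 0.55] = -5.90000000000000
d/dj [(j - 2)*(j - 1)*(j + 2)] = 3*j^2 - 2*j - 4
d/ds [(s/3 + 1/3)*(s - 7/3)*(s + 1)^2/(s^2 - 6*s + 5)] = 2*(3*s^5 - 26*s^4 + 18*s^3 + 60*s^2 - 53*s - 66)/(9*(s^4 - 12*s^3 + 46*s^2 - 60*s + 25))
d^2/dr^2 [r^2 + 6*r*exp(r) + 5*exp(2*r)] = 6*r*exp(r) + 20*exp(2*r) + 12*exp(r) + 2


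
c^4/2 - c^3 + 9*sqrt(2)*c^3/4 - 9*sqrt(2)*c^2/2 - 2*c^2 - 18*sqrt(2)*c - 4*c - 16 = (c/2 + 1)*(c - 4)*(c + sqrt(2)/2)*(c + 4*sqrt(2))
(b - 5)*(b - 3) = b^2 - 8*b + 15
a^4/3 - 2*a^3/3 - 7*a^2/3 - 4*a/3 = a*(a/3 + 1/3)*(a - 4)*(a + 1)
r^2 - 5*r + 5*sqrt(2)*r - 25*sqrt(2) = (r - 5)*(r + 5*sqrt(2))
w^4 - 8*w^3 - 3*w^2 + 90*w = w*(w - 6)*(w - 5)*(w + 3)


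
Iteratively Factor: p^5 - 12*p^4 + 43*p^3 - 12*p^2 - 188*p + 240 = (p - 5)*(p^4 - 7*p^3 + 8*p^2 + 28*p - 48) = (p - 5)*(p - 4)*(p^3 - 3*p^2 - 4*p + 12) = (p - 5)*(p - 4)*(p + 2)*(p^2 - 5*p + 6) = (p - 5)*(p - 4)*(p - 2)*(p + 2)*(p - 3)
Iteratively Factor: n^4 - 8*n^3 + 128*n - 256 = (n + 4)*(n^3 - 12*n^2 + 48*n - 64) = (n - 4)*(n + 4)*(n^2 - 8*n + 16) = (n - 4)^2*(n + 4)*(n - 4)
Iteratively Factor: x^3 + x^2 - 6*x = (x + 3)*(x^2 - 2*x) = x*(x + 3)*(x - 2)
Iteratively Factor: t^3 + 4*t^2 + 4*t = (t + 2)*(t^2 + 2*t) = (t + 2)^2*(t)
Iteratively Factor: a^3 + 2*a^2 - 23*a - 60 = (a - 5)*(a^2 + 7*a + 12) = (a - 5)*(a + 4)*(a + 3)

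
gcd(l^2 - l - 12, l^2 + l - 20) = l - 4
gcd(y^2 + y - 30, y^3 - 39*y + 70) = y - 5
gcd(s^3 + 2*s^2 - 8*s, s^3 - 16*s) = s^2 + 4*s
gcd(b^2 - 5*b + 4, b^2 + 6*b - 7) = b - 1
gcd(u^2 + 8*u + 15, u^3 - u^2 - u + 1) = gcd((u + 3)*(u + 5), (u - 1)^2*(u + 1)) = 1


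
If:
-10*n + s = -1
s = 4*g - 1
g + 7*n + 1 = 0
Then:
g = -5/19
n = -2/19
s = -39/19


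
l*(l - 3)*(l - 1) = l^3 - 4*l^2 + 3*l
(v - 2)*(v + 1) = v^2 - v - 2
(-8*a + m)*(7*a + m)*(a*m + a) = -56*a^3*m - 56*a^3 - a^2*m^2 - a^2*m + a*m^3 + a*m^2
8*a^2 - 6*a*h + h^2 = (-4*a + h)*(-2*a + h)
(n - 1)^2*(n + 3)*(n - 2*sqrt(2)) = n^4 - 2*sqrt(2)*n^3 + n^3 - 5*n^2 - 2*sqrt(2)*n^2 + 3*n + 10*sqrt(2)*n - 6*sqrt(2)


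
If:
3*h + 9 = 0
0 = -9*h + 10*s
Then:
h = -3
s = -27/10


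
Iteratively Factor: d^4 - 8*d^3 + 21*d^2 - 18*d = (d - 2)*(d^3 - 6*d^2 + 9*d) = d*(d - 2)*(d^2 - 6*d + 9) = d*(d - 3)*(d - 2)*(d - 3)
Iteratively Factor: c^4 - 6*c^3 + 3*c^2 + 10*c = (c)*(c^3 - 6*c^2 + 3*c + 10) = c*(c - 5)*(c^2 - c - 2) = c*(c - 5)*(c + 1)*(c - 2)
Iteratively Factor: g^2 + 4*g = (g)*(g + 4)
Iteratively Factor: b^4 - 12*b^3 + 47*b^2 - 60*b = (b - 3)*(b^3 - 9*b^2 + 20*b) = b*(b - 3)*(b^2 - 9*b + 20) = b*(b - 4)*(b - 3)*(b - 5)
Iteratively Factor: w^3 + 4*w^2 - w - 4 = (w + 4)*(w^2 - 1) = (w + 1)*(w + 4)*(w - 1)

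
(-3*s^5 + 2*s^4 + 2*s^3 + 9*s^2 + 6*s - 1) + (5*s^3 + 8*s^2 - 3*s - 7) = -3*s^5 + 2*s^4 + 7*s^3 + 17*s^2 + 3*s - 8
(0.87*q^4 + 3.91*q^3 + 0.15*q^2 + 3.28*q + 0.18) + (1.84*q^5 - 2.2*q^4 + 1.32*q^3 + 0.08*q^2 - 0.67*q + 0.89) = 1.84*q^5 - 1.33*q^4 + 5.23*q^3 + 0.23*q^2 + 2.61*q + 1.07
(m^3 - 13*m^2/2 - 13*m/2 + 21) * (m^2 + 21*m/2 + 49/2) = m^5 + 4*m^4 - 201*m^3/4 - 413*m^2/2 + 245*m/4 + 1029/2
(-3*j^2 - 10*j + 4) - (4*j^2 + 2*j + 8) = -7*j^2 - 12*j - 4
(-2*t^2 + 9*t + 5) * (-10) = 20*t^2 - 90*t - 50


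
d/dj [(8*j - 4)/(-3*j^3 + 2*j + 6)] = 4*(-6*j^3 + 4*j + (2*j - 1)*(9*j^2 - 2) + 12)/(-3*j^3 + 2*j + 6)^2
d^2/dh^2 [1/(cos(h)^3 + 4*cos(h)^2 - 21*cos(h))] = ((-81*cos(h) + 32*cos(2*h) + 9*cos(3*h))*(cos(h)^2 + 4*cos(h) - 21)*cos(h)/4 + 2*(3*cos(h)^2 + 8*cos(h) - 21)^2*sin(h)^2)/((cos(h)^2 + 4*cos(h) - 21)^3*cos(h)^3)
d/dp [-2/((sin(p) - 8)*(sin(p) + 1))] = 2*(2*sin(p) - 7)*cos(p)/((sin(p) - 8)^2*(sin(p) + 1)^2)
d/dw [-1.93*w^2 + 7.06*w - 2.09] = 7.06 - 3.86*w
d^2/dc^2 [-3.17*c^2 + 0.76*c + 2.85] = -6.34000000000000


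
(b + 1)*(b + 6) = b^2 + 7*b + 6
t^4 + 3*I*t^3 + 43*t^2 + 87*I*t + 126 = (t - 6*I)*(t - I)*(t + 3*I)*(t + 7*I)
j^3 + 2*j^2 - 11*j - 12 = (j - 3)*(j + 1)*(j + 4)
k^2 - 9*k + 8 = (k - 8)*(k - 1)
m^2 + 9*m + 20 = (m + 4)*(m + 5)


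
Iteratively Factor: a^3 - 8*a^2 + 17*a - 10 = (a - 1)*(a^2 - 7*a + 10) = (a - 2)*(a - 1)*(a - 5)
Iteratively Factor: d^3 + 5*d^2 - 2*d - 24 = (d - 2)*(d^2 + 7*d + 12) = (d - 2)*(d + 3)*(d + 4)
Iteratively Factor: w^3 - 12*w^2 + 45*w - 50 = (w - 5)*(w^2 - 7*w + 10) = (w - 5)^2*(w - 2)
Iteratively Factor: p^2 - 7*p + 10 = (p - 5)*(p - 2)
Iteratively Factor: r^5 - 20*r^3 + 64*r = (r - 2)*(r^4 + 2*r^3 - 16*r^2 - 32*r) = r*(r - 2)*(r^3 + 2*r^2 - 16*r - 32) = r*(r - 2)*(r + 2)*(r^2 - 16) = r*(r - 4)*(r - 2)*(r + 2)*(r + 4)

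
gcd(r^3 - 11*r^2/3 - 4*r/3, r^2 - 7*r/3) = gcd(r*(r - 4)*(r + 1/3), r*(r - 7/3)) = r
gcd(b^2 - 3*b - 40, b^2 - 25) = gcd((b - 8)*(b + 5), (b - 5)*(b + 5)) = b + 5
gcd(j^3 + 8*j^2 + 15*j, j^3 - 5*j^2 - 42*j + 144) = 1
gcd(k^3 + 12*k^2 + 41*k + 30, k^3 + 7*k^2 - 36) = k + 6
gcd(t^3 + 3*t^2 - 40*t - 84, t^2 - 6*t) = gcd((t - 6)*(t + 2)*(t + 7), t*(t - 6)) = t - 6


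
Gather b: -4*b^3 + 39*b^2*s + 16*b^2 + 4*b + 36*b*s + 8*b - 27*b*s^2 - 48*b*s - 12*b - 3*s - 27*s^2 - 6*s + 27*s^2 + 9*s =-4*b^3 + b^2*(39*s + 16) + b*(-27*s^2 - 12*s)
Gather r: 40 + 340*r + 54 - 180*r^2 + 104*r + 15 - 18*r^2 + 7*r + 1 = -198*r^2 + 451*r + 110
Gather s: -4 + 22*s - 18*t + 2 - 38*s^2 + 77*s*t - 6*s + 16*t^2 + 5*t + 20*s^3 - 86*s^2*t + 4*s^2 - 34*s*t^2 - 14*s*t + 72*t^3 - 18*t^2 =20*s^3 + s^2*(-86*t - 34) + s*(-34*t^2 + 63*t + 16) + 72*t^3 - 2*t^2 - 13*t - 2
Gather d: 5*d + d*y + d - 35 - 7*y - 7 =d*(y + 6) - 7*y - 42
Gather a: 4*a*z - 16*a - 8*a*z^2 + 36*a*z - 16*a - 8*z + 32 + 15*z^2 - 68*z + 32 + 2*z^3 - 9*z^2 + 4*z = a*(-8*z^2 + 40*z - 32) + 2*z^3 + 6*z^2 - 72*z + 64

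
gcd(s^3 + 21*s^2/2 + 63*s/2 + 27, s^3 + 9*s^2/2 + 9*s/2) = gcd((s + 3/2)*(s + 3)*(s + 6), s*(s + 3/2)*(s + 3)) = s^2 + 9*s/2 + 9/2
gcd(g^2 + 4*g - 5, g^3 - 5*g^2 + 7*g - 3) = g - 1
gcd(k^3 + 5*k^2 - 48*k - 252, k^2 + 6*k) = k + 6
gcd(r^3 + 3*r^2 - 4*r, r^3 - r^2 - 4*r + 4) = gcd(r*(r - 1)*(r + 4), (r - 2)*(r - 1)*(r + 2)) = r - 1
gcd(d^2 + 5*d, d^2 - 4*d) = d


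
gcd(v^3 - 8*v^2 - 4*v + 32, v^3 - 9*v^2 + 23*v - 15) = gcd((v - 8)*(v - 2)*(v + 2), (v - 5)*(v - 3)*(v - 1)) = 1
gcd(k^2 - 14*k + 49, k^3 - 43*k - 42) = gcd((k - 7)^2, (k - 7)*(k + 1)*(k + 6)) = k - 7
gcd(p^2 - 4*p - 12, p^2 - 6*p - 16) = p + 2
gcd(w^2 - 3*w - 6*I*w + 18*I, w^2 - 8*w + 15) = w - 3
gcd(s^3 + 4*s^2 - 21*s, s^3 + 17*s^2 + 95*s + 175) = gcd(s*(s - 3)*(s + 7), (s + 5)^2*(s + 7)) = s + 7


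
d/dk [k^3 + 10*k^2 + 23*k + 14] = 3*k^2 + 20*k + 23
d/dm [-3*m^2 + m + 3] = 1 - 6*m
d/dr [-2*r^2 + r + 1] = 1 - 4*r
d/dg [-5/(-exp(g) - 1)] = -5/(4*cosh(g/2)^2)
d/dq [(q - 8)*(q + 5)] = 2*q - 3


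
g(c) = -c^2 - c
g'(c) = -2*c - 1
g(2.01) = -6.05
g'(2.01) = -5.02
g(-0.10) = 0.09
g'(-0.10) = -0.80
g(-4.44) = -15.27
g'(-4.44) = 7.88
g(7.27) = -60.12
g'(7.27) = -15.54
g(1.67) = -4.46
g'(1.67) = -4.34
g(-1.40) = -0.56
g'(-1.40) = 1.80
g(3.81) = -18.33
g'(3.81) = -8.62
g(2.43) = -8.33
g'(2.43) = -5.86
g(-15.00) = -210.00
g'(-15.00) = 29.00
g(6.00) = -42.00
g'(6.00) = -13.00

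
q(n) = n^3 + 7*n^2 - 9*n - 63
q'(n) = 3*n^2 + 14*n - 9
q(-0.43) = -57.92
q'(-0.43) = -14.47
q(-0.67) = -54.13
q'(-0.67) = -17.03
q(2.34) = -32.92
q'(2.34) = 40.19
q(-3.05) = 1.19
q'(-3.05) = -23.79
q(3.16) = 10.01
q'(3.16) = 65.20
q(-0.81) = -51.65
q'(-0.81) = -18.37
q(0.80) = -65.21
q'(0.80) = 4.12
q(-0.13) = -61.71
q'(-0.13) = -10.77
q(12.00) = 2565.00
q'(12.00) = 591.00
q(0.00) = -63.00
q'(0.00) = -9.00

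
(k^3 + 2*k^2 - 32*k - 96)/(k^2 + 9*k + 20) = (k^2 - 2*k - 24)/(k + 5)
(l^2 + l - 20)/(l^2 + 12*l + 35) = (l - 4)/(l + 7)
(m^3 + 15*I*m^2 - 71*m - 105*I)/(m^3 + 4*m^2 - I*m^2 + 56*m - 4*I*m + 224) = (m^2 + 8*I*m - 15)/(m^2 + m*(4 - 8*I) - 32*I)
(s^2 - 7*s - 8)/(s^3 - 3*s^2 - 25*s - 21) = (s - 8)/(s^2 - 4*s - 21)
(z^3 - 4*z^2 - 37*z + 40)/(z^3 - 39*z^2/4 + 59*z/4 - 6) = 4*(z + 5)/(4*z - 3)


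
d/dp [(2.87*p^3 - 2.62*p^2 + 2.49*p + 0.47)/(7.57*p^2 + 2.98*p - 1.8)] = (21.7259*p^4 + 17.1052*p^3 - 42.1549*p^2 + 2.3162*p - 5.8826)/(57.3049*p^4 + 45.1172*p^3 - 18.3716*p^2 - 10.728*p + 3.24)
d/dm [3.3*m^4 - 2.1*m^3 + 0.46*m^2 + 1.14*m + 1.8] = 13.2*m^3 - 6.3*m^2 + 0.92*m + 1.14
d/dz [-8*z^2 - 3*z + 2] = -16*z - 3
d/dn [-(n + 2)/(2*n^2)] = (n + 4)/(2*n^3)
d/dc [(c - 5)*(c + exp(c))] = c + (c - 5)*(exp(c) + 1) + exp(c)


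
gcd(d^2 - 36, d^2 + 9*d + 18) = d + 6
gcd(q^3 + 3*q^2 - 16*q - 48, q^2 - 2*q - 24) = q + 4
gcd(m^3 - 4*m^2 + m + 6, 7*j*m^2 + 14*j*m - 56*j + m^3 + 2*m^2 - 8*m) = m - 2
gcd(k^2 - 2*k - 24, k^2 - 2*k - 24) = k^2 - 2*k - 24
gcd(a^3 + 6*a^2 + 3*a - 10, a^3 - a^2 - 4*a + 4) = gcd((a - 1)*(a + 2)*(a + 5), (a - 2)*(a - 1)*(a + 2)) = a^2 + a - 2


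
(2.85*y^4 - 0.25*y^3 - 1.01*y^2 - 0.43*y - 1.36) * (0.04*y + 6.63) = 0.114*y^5 + 18.8855*y^4 - 1.6979*y^3 - 6.7135*y^2 - 2.9053*y - 9.0168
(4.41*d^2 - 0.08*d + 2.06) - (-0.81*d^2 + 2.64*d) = 5.22*d^2 - 2.72*d + 2.06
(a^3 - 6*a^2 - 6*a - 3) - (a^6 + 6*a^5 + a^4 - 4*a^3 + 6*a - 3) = -a^6 - 6*a^5 - a^4 + 5*a^3 - 6*a^2 - 12*a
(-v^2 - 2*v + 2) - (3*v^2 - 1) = -4*v^2 - 2*v + 3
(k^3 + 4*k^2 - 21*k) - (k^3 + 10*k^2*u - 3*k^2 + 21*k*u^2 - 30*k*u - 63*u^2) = -10*k^2*u + 7*k^2 - 21*k*u^2 + 30*k*u - 21*k + 63*u^2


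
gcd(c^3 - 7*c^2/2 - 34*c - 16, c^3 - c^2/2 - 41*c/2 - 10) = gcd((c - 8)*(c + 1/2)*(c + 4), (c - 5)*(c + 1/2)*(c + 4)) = c^2 + 9*c/2 + 2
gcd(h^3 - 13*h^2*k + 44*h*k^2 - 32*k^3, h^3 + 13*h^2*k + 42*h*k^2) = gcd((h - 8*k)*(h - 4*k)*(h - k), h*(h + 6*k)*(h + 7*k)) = 1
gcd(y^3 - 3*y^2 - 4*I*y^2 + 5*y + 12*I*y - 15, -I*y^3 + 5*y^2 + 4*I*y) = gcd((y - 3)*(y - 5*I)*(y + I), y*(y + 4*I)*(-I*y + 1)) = y + I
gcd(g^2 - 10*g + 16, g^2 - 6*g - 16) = g - 8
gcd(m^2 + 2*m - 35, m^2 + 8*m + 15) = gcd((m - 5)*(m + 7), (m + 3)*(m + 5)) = 1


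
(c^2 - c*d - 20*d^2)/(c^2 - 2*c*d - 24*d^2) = (c - 5*d)/(c - 6*d)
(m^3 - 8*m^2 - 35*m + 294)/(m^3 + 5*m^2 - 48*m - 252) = (m - 7)/(m + 6)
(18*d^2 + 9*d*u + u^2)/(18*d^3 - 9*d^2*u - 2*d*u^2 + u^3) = (6*d + u)/(6*d^2 - 5*d*u + u^2)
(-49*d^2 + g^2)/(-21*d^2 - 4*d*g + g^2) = (7*d + g)/(3*d + g)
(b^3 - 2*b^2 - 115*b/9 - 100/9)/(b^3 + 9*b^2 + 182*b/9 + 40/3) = (b - 5)/(b + 6)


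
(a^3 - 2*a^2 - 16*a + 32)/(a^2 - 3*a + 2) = (a^2 - 16)/(a - 1)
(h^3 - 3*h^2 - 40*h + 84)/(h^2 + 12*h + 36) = (h^2 - 9*h + 14)/(h + 6)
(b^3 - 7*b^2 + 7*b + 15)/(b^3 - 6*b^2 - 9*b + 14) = (b^3 - 7*b^2 + 7*b + 15)/(b^3 - 6*b^2 - 9*b + 14)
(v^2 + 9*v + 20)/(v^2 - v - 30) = (v + 4)/(v - 6)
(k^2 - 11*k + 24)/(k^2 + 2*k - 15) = (k - 8)/(k + 5)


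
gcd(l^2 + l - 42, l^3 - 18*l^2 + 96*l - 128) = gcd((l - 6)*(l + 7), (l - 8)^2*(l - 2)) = 1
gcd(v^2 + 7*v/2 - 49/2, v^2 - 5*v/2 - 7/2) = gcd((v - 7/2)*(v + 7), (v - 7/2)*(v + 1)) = v - 7/2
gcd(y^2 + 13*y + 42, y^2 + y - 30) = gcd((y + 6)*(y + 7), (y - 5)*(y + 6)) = y + 6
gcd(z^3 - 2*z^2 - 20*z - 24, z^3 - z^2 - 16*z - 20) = z^2 + 4*z + 4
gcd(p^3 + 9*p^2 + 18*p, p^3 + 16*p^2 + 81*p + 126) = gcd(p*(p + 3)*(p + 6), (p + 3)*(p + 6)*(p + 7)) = p^2 + 9*p + 18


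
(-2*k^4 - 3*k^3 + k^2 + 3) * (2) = -4*k^4 - 6*k^3 + 2*k^2 + 6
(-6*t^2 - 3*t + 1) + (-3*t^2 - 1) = -9*t^2 - 3*t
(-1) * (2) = -2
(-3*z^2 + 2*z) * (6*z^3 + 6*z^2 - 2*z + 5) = -18*z^5 - 6*z^4 + 18*z^3 - 19*z^2 + 10*z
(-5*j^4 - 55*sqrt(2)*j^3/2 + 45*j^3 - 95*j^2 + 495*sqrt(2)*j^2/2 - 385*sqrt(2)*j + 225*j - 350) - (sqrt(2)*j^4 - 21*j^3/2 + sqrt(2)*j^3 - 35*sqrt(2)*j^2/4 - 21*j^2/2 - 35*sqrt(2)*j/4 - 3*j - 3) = -5*j^4 - sqrt(2)*j^4 - 57*sqrt(2)*j^3/2 + 111*j^3/2 - 169*j^2/2 + 1025*sqrt(2)*j^2/4 - 1505*sqrt(2)*j/4 + 228*j - 347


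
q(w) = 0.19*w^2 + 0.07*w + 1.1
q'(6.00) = 2.35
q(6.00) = 8.36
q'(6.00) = 2.35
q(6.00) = 8.36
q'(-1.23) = -0.40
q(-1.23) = 1.30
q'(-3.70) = -1.34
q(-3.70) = 3.44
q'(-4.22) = -1.53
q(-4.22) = 4.19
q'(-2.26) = -0.79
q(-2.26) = 1.91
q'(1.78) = 0.75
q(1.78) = 1.83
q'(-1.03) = -0.32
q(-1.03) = 1.23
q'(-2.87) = -1.02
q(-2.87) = 2.46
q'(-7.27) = -2.69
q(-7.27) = 10.63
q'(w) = 0.38*w + 0.07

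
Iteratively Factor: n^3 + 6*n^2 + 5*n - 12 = (n + 3)*(n^2 + 3*n - 4) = (n - 1)*(n + 3)*(n + 4)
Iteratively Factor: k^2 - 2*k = (k - 2)*(k)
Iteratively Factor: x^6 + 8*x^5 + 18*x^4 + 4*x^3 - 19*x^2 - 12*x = (x + 3)*(x^5 + 5*x^4 + 3*x^3 - 5*x^2 - 4*x) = (x + 3)*(x + 4)*(x^4 + x^3 - x^2 - x) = (x + 1)*(x + 3)*(x + 4)*(x^3 - x) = (x + 1)^2*(x + 3)*(x + 4)*(x^2 - x) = (x - 1)*(x + 1)^2*(x + 3)*(x + 4)*(x)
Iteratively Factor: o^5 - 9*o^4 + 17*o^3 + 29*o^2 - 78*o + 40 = (o - 1)*(o^4 - 8*o^3 + 9*o^2 + 38*o - 40) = (o - 5)*(o - 1)*(o^3 - 3*o^2 - 6*o + 8) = (o - 5)*(o - 1)*(o + 2)*(o^2 - 5*o + 4) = (o - 5)*(o - 4)*(o - 1)*(o + 2)*(o - 1)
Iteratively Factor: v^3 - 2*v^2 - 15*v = (v)*(v^2 - 2*v - 15) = v*(v - 5)*(v + 3)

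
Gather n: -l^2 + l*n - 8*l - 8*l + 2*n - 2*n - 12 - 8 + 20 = -l^2 + l*n - 16*l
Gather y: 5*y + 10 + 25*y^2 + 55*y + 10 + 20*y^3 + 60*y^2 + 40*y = 20*y^3 + 85*y^2 + 100*y + 20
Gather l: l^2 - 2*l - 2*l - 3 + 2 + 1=l^2 - 4*l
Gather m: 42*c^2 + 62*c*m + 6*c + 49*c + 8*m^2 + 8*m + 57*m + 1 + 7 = 42*c^2 + 55*c + 8*m^2 + m*(62*c + 65) + 8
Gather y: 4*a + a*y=a*y + 4*a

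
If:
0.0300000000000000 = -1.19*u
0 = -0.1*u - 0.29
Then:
No Solution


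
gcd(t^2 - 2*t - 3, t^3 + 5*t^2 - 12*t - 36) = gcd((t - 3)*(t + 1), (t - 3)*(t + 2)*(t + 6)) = t - 3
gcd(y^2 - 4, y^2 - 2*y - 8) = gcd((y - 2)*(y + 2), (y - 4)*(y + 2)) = y + 2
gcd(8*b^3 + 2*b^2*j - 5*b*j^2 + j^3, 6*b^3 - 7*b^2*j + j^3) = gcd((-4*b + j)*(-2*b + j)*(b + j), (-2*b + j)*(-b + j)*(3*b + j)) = 2*b - j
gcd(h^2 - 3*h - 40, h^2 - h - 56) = h - 8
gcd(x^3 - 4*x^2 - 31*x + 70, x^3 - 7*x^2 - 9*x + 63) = x - 7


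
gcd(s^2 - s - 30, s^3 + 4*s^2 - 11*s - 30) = s + 5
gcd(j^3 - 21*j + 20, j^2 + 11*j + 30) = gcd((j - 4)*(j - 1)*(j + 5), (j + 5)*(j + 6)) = j + 5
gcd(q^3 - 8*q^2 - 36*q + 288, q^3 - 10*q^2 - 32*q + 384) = q^2 - 2*q - 48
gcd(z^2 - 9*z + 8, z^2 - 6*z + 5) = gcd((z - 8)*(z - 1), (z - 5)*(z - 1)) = z - 1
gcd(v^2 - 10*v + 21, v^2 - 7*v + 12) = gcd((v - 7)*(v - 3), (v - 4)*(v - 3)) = v - 3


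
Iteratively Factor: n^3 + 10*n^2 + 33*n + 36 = (n + 4)*(n^2 + 6*n + 9) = (n + 3)*(n + 4)*(n + 3)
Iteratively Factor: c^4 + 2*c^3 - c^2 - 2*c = (c + 2)*(c^3 - c) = (c - 1)*(c + 2)*(c^2 + c) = (c - 1)*(c + 1)*(c + 2)*(c)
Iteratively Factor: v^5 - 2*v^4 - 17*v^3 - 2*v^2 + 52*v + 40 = (v - 2)*(v^4 - 17*v^2 - 36*v - 20) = (v - 2)*(v + 2)*(v^3 - 2*v^2 - 13*v - 10) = (v - 5)*(v - 2)*(v + 2)*(v^2 + 3*v + 2) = (v - 5)*(v - 2)*(v + 2)^2*(v + 1)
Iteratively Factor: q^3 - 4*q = (q - 2)*(q^2 + 2*q) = q*(q - 2)*(q + 2)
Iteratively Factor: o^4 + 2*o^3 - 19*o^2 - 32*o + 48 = (o - 4)*(o^3 + 6*o^2 + 5*o - 12) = (o - 4)*(o + 4)*(o^2 + 2*o - 3) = (o - 4)*(o - 1)*(o + 4)*(o + 3)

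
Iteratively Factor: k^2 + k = (k)*(k + 1)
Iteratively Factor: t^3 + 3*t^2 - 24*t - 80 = (t + 4)*(t^2 - t - 20) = (t - 5)*(t + 4)*(t + 4)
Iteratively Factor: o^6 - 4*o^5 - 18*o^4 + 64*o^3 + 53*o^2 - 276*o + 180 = (o - 1)*(o^5 - 3*o^4 - 21*o^3 + 43*o^2 + 96*o - 180) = (o - 5)*(o - 1)*(o^4 + 2*o^3 - 11*o^2 - 12*o + 36) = (o - 5)*(o - 1)*(o + 3)*(o^3 - o^2 - 8*o + 12) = (o - 5)*(o - 2)*(o - 1)*(o + 3)*(o^2 + o - 6) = (o - 5)*(o - 2)*(o - 1)*(o + 3)^2*(o - 2)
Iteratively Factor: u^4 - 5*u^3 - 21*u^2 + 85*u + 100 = (u - 5)*(u^3 - 21*u - 20) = (u - 5)*(u + 1)*(u^2 - u - 20) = (u - 5)^2*(u + 1)*(u + 4)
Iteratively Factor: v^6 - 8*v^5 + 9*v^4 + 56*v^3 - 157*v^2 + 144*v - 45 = (v - 3)*(v^5 - 5*v^4 - 6*v^3 + 38*v^2 - 43*v + 15) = (v - 3)*(v + 3)*(v^4 - 8*v^3 + 18*v^2 - 16*v + 5) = (v - 5)*(v - 3)*(v + 3)*(v^3 - 3*v^2 + 3*v - 1) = (v - 5)*(v - 3)*(v - 1)*(v + 3)*(v^2 - 2*v + 1) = (v - 5)*(v - 3)*(v - 1)^2*(v + 3)*(v - 1)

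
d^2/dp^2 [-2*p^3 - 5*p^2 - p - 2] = -12*p - 10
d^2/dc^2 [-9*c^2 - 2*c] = -18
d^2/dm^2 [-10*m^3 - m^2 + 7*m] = -60*m - 2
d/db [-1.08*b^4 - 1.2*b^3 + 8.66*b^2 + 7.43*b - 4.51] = -4.32*b^3 - 3.6*b^2 + 17.32*b + 7.43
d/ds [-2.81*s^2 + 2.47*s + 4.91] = 2.47 - 5.62*s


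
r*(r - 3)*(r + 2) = r^3 - r^2 - 6*r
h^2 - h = h*(h - 1)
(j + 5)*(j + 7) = j^2 + 12*j + 35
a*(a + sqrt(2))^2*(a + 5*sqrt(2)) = a^4 + 7*sqrt(2)*a^3 + 22*a^2 + 10*sqrt(2)*a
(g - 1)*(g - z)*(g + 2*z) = g^3 + g^2*z - g^2 - 2*g*z^2 - g*z + 2*z^2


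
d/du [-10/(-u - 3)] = -10/(u + 3)^2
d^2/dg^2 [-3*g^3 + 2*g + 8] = -18*g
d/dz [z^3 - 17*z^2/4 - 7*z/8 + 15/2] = 3*z^2 - 17*z/2 - 7/8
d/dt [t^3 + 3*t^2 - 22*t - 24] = 3*t^2 + 6*t - 22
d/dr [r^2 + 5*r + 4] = 2*r + 5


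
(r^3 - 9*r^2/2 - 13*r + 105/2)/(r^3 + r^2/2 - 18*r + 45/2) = (2*r^2 - 3*r - 35)/(2*r^2 + 7*r - 15)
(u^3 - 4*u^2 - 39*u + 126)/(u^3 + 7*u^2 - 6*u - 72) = (u - 7)/(u + 4)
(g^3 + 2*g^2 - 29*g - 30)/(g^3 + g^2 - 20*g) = (g^3 + 2*g^2 - 29*g - 30)/(g*(g^2 + g - 20))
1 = 1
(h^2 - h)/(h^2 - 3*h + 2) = h/(h - 2)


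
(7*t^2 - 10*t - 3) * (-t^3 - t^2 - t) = -7*t^5 + 3*t^4 + 6*t^3 + 13*t^2 + 3*t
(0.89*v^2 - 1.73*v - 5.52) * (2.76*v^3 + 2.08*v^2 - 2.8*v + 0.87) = 2.4564*v^5 - 2.9236*v^4 - 21.3256*v^3 - 5.8633*v^2 + 13.9509*v - 4.8024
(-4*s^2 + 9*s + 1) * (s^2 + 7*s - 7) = -4*s^4 - 19*s^3 + 92*s^2 - 56*s - 7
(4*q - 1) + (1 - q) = 3*q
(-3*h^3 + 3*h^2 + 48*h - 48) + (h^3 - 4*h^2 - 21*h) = -2*h^3 - h^2 + 27*h - 48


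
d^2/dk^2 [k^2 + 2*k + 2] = 2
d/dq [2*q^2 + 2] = 4*q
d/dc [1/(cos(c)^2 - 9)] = 2*sin(c)*cos(c)/(cos(c)^2 - 9)^2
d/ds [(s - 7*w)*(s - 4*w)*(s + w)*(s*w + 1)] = 4*s^3*w - 30*s^2*w^2 + 3*s^2 + 34*s*w^3 - 20*s*w + 28*w^4 + 17*w^2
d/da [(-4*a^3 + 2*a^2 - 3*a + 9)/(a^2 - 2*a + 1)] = (-4*a^3 + 12*a^2 - a - 15)/(a^3 - 3*a^2 + 3*a - 1)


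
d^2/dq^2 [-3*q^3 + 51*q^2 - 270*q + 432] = 102 - 18*q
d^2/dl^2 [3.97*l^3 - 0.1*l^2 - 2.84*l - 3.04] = 23.82*l - 0.2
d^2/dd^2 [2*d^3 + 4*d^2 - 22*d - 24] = 12*d + 8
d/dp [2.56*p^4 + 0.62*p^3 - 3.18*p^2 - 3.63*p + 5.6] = 10.24*p^3 + 1.86*p^2 - 6.36*p - 3.63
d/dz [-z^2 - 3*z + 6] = -2*z - 3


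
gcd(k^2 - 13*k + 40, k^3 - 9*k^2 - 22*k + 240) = k - 8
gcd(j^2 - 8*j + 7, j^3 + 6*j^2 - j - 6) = j - 1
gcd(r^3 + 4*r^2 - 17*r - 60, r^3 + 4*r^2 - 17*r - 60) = r^3 + 4*r^2 - 17*r - 60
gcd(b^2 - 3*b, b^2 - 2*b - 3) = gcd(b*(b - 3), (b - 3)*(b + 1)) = b - 3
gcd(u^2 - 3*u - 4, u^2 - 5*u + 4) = u - 4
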